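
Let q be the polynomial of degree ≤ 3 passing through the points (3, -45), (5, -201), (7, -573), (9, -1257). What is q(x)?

Write q(x) = ax^3 + bx^2 + cx + d. Substituting each data point gives a linear system:
  27a + 9b + 3c + d = -45
  125a + 25b + 5c + d = -201
  343a + 49b + 7c + d = -573
  729a + 81b + 9c + d = -1257
Solving the system yields a = -2, b = 3, c = -4, d = -6.
So q(x) = -2x^3 + 3x^2 - 4x - 6.
Check: q(7) = -573. ✓

q(x) = -2x^3 + 3x^2 - 4x - 6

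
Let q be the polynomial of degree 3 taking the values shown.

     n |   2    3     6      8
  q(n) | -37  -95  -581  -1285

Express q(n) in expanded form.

q(n) = -2n^3 - 4n^2 - 5

Write q(n) = an^3 + bn^2 + cn + d. Substituting each data point gives a linear system:
  8a + 4b + 2c + d = -37
  27a + 9b + 3c + d = -95
  216a + 36b + 6c + d = -581
  512a + 64b + 8c + d = -1285
Solving the system yields a = -2, b = -4, c = 0, d = -5.
So q(n) = -2n^3 - 4n^2 - 5.
Check: q(3) = -95. ✓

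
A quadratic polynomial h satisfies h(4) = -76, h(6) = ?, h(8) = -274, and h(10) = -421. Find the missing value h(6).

On equispaced nodes a degree-2 polynomial has vanishing third forward difference, so
  - h(4) + 3·h(6) - 3·h(8) + h(10) = 0.
Substituting the known values and solving for h(6):
  3·h(6) = -477
  h(6) = -159.

-159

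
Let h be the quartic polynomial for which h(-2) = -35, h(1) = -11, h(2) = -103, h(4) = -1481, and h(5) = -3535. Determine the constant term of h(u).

-5

Write h(u) = au^4 + bu^3 + cu^2 + du + e. Substituting each data point gives a linear system:
  16a - 8b + 4c - 2d + e = -35
  a + b + c + d + e = -11
  16a + 8b + 4c + 2d + e = -103
  256a + 64b + 16c + 4d + e = -1481
  625a + 125b + 25c + 5d + e = -3535
Solving the system yields a = -5, b = -4, c = 4, d = -1, e = -5.
So h(u) = -5u^4 - 4u^3 + 4u^2 - u - 5.
The constant term is -5.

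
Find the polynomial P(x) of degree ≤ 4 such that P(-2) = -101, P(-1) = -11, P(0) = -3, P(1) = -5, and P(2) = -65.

P(x) = -5x^4 + 2x^3 + x - 3

Write P(x) = ax^4 + bx^3 + cx^2 + dx + e. Substituting each data point gives a linear system:
  16a - 8b + 4c - 2d + e = -101
  a - b + c - d + e = -11
  e = -3
  a + b + c + d + e = -5
  16a + 8b + 4c + 2d + e = -65
Solving the system yields a = -5, b = 2, c = 0, d = 1, e = -3.
So P(x) = -5x^4 + 2x^3 + x - 3.
Check: P(-2) = -101. ✓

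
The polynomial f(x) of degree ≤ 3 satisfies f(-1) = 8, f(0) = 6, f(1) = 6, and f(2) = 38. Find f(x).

f(x) = 5x^3 + x^2 - 6x + 6

Using the Lagrange interpolation formula with nodes -1, 0, 1, 2:
  L_0(x) = x(x - 1)(x - 2) / -6
  L_1(x) = (x + 1)(x - 1)(x - 2) / 2
  L_2(x) = (x + 1)x(x - 2) / -2
  L_3(x) = (x + 1)x(x - 1) / 6
Then f(x) = 8·L_0(x) + 6·L_1(x) + 6·L_2(x) + 38·L_3(x).
Expanding and collecting terms gives f(x) = 5x³ + x² - 6x + 6.
Check: f(-1) = 8. ✓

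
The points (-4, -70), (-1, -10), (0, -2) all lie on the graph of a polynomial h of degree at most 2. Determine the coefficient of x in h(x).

Write h(x) = ax^2 + bx + c. Substituting each data point gives a linear system:
  16a - 4b + c = -70
  a - b + c = -10
  c = -2
Solving the system yields a = -3, b = 5, c = -2.
So h(x) = -3x^2 + 5x - 2.
The coefficient of x is 5.

5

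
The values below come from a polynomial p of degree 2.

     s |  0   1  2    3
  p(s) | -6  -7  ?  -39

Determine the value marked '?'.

The 3 known points determine the degree-2 polynomial uniquely.
Write p(s) = as^2 + bs + c. Substituting each data point gives a linear system:
  c = -6
  a + b + c = -7
  9a + 3b + c = -39
Solving the system yields a = -5, b = 4, c = -6.
So p(s) = -5s^2 + 4s - 6.
Then p(2) = -18.

-18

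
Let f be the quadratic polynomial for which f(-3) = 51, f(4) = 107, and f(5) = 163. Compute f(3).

63

Write f(x) = ax^2 + bx + c. Substituting each data point gives a linear system:
  9a - 3b + c = 51
  16a + 4b + c = 107
  25a + 5b + c = 163
Solving the system yields a = 6, b = 2, c = 3.
So f(x) = 6x^2 + 2x + 3.
Then f(3) = 63.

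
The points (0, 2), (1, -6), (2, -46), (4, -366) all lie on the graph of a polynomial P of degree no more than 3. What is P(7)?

Write P(t) = at^3 + bt^2 + ct + d. Substituting each data point gives a linear system:
  d = 2
  a + b + c + d = -6
  8a + 4b + 2c + d = -46
  64a + 16b + 4c + d = -366
Solving the system yields a = -6, b = 2, c = -4, d = 2.
So P(t) = -6t^3 + 2t^2 - 4t + 2.
Then P(7) = -1986.

-1986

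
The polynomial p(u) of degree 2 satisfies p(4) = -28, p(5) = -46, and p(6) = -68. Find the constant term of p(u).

Write p(u) = au^2 + bu + c. Substituting each data point gives a linear system:
  16a + 4b + c = -28
  25a + 5b + c = -46
  36a + 6b + c = -68
Solving the system yields a = -2, b = 0, c = 4.
So p(u) = -2u² + 4.
The constant term is 4.

4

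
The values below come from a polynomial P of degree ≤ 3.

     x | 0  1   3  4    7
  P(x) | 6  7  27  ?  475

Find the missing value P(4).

70

The 4 known points determine the degree-3 polynomial uniquely.
Write P(x) = ax^3 + bx^2 + cx + d. Substituting each data point gives a linear system:
  d = 6
  a + b + c + d = 7
  27a + 9b + 3c + d = 27
  343a + 49b + 7c + d = 475
Solving the system yields a = 2, b = -5, c = 4, d = 6.
So P(x) = 2x³ - 5x² + 4x + 6.
Then P(4) = 70.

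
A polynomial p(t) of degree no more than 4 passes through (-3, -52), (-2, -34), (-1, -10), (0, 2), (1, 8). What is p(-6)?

Using the Lagrange interpolation formula with nodes -3, -2, -1, 0, 1:
  L_0(t) = (t + 2)(t + 1)t(t - 1) / 24
  L_1(t) = (t + 3)(t + 1)t(t - 1) / -6
  L_2(t) = (t + 3)(t + 2)t(t - 1) / 4
  L_3(t) = (t + 3)(t + 2)(t + 1)(t - 1) / -6
  L_4(t) = (t + 3)(t + 2)(t + 1)t / 24
Then p(t) = -52·L_0(t) - 34·L_1(t) - 10·L_2(t) + 2·L_3(t) + 8·L_4(t).
Expanding and collecting terms gives p(t) = t⁴ + 3t³ - 4t² + 6t + 2.
Evaluating at t = -6: p(-6) = 470.

470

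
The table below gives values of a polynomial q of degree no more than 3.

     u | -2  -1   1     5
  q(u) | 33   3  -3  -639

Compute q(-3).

121

Write q(u) = au^3 + bu^2 + cu + d. Substituting each data point gives a linear system:
  -8a + 4b - 2c + d = 33
  -a + b - c + d = 3
  a + b + c + d = -3
  125a + 25b + 5c + d = -639
Solving the system yields a = -5, b = -1, c = 2, d = 1.
So q(u) = -5u³ - u² + 2u + 1.
Then q(-3) = 121.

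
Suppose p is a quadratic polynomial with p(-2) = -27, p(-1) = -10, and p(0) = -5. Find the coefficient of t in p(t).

-1

Write p(t) = at^2 + bt + c. Substituting each data point gives a linear system:
  4a - 2b + c = -27
  a - b + c = -10
  c = -5
Solving the system yields a = -6, b = -1, c = -5.
So p(t) = -6t² - t - 5.
The coefficient of t is -1.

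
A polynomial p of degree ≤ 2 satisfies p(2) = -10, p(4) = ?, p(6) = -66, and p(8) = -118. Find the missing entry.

-30

On equispaced nodes a degree-2 polynomial has vanishing third forward difference, so
  - p(2) + 3·p(4) - 3·p(6) + p(8) = 0.
Substituting the known values and solving for p(4):
  3·p(4) = -90
  p(4) = -30.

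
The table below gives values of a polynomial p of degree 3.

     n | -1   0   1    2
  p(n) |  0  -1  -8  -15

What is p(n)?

Write p(n) = an^3 + bn^2 + cn + d. Substituting each data point gives a linear system:
  -a + b - c + d = 0
  d = -1
  a + b + c + d = -8
  8a + 4b + 2c + d = -15
Solving the system yields a = 1, b = -3, c = -5, d = -1.
So p(n) = n³ - 3n² - 5n - 1.
Check: p(0) = -1. ✓

p(n) = n^3 - 3n^2 - 5n - 1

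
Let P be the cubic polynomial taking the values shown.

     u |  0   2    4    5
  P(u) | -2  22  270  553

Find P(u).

Write P(u) = au^3 + bu^2 + cu + d. Substituting each data point gives a linear system:
  d = -2
  8a + 4b + 2c + d = 22
  64a + 16b + 4c + d = 270
  125a + 25b + 5c + d = 553
Solving the system yields a = 5, b = -2, c = -4, d = -2.
So P(u) = 5u^3 - 2u^2 - 4u - 2.
Check: P(4) = 270. ✓

P(u) = 5u^3 - 2u^2 - 4u - 2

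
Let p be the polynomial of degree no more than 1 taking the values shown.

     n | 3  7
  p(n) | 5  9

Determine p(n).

Write p(n) = an + b. Substituting each data point gives a linear system:
  3a + b = 5
  7a + b = 9
Solving the system yields a = 1, b = 2.
So p(n) = n + 2.
Check: p(3) = 5. ✓

p(n) = n + 2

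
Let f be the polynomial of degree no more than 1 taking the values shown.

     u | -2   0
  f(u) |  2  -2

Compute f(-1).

Using the Lagrange interpolation formula with nodes -2, 0:
  L_0(u) = u / -2
  L_1(u) = (u + 2) / 2
Then f(u) = 2·L_0(u) - 2·L_1(u).
Expanding and collecting terms gives f(u) = -2u - 2.
Evaluating at u = -1: f(-1) = 0.

0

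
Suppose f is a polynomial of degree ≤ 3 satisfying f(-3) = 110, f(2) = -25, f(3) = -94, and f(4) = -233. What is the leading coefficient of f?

-4

Write f(s) = as^3 + bs^2 + cs + d. Substituting each data point gives a linear system:
  -27a + 9b - 3c + d = 110
  8a + 4b + 2c + d = -25
  27a + 9b + 3c + d = -94
  64a + 16b + 4c + d = -233
Solving the system yields a = -4, b = 1, c = 2, d = -1.
So f(s) = -4s³ + s² + 2s - 1.
The leading coefficient is -4.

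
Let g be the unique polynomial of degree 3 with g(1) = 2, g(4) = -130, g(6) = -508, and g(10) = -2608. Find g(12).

-4618

Write g(x) = ax^3 + bx^2 + cx + d. Substituting each data point gives a linear system:
  a + b + c + d = 2
  64a + 16b + 4c + d = -130
  216a + 36b + 6c + d = -508
  1000a + 100b + 10c + d = -2608
Solving the system yields a = -3, b = 4, c = -1, d = 2.
So g(x) = -3x^3 + 4x^2 - x + 2.
Then g(12) = -4618.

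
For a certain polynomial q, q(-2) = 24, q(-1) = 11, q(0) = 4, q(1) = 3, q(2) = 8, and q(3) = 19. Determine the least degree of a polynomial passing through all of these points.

2

Forward differences of the values at x = -2, -1, 0, 1, 2, 3:
  q  : 24  11  4  3  8  19
  Δ  : -13  -7  -1  5  11
  Δ^2: 6  6  6  6
  Δ^3: 0  0  0
  Δ^4: 0  0
  Δ^5: 0
The second differences are constant (6) and nonzero, while all higher differences vanish, so the minimal degree is 2.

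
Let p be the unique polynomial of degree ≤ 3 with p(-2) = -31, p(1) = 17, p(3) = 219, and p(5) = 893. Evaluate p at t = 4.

479

Write p(t) = at^3 + bt^2 + ct + d. Substituting each data point gives a linear system:
  -8a + 4b - 2c + d = -31
  a + b + c + d = 17
  27a + 9b + 3c + d = 219
  125a + 25b + 5c + d = 893
Solving the system yields a = 6, b = 5, c = 3, d = 3.
So p(t) = 6t³ + 5t² + 3t + 3.
Then p(4) = 479.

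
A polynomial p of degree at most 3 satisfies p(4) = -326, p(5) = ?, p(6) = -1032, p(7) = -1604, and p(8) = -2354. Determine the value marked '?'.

The 4 known points determine the degree-3 polynomial uniquely.
Write p(u) = au^3 + bu^2 + cu + d. Substituting each data point gives a linear system:
  64a + 16b + 4c + d = -326
  216a + 36b + 6c + d = -1032
  343a + 49b + 7c + d = -1604
  512a + 64b + 8c + d = -2354
Solving the system yields a = -4, b = -5, c = 1, d = 6.
So p(u) = -4u³ - 5u² + u + 6.
Then p(5) = -614.

-614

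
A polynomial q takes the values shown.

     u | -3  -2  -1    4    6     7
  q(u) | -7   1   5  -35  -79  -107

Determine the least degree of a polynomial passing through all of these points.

Divided differences on the nodes -3, -2, -1, 4, 6, 7:
  order 0: -7  1  5  -35  -79  -107
  order 1: 8  4  -8  -22  -28
  order 2: -2  -2  -2  -2
  order 3: 0  0  0
  order 4: 0  0
  order 5: 0
The order-2 divided differences are all -2 (nonzero) and every higher order vanishes, so the data lies on a polynomial of degree exactly 2.

2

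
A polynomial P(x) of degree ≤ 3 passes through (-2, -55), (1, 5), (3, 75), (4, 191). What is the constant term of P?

3

Write P(x) = ax^3 + bx^2 + cx + d. Substituting each data point gives a linear system:
  -8a + 4b - 2c + d = -55
  a + b + c + d = 5
  27a + 9b + 3c + d = 75
  64a + 16b + 4c + d = 191
Solving the system yields a = 4, b = -5, c = 3, d = 3.
So P(x) = 4x^3 - 5x^2 + 3x + 3.
The constant term is 3.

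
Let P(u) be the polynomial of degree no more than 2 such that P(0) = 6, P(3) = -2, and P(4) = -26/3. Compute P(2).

8/3

Using the Lagrange interpolation formula with nodes 0, 3, 4:
  L_0(u) = (u - 3)(u - 4) / 12
  L_1(u) = u(u - 4) / -3
  L_2(u) = u(u - 3) / 4
Then P(u) = 6·L_0(u) - 2·L_1(u) - 26/3·L_2(u).
Expanding and collecting terms gives P(u) = -u^2 + (1/3)u + 6.
Evaluating at u = 2: P(2) = 8/3.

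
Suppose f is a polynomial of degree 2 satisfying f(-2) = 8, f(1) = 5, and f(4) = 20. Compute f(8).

Forward differences of the values at u = -2, 1, 4:
  f  : 8  5  20
  Δ  : -3  15
  Δ^2: 18
The second differences are constant, confirming degree 2.
Interpolating (Newton forward form) and evaluating at u = 8 gives f(8) = 68.

68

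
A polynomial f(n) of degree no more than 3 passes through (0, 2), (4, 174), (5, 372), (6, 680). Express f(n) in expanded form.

Using the Lagrange interpolation formula with nodes 0, 4, 5, 6:
  L_0(n) = (n - 4)(n - 5)(n - 6) / -120
  L_1(n) = n(n - 5)(n - 6) / 8
  L_2(n) = n(n - 4)(n - 6) / -5
  L_3(n) = n(n - 4)(n - 5) / 12
Then f(n) = 2·L_0(n) + 174·L_1(n) + 372·L_2(n) + 680·L_3(n).
Expanding and collecting terms gives f(n) = 4n^3 - 5n^2 - n + 2.
Check: f(5) = 372. ✓

f(n) = 4n^3 - 5n^2 - n + 2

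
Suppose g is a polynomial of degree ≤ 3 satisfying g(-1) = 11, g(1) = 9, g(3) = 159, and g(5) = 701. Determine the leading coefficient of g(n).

Write g(n) = an^3 + bn^2 + cn + d. Substituting each data point gives a linear system:
  -a + b - c + d = 11
  a + b + c + d = 9
  27a + 9b + 3c + d = 159
  125a + 25b + 5c + d = 701
Solving the system yields a = 5, b = 4, c = -6, d = 6.
So g(n) = 5n³ + 4n² - 6n + 6.
The leading coefficient is 5.

5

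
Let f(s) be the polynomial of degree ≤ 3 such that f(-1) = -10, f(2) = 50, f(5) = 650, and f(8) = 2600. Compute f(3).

150

Using the Lagrange interpolation formula with nodes -1, 2, 5, 8:
  L_0(s) = (s - 2)(s - 5)(s - 8) / -162
  L_1(s) = (s + 1)(s - 5)(s - 8) / 54
  L_2(s) = (s + 1)(s - 2)(s - 8) / -54
  L_3(s) = (s + 1)(s - 2)(s - 5) / 162
Then f(s) = -10·L_0(s) + 50·L_1(s) + 650·L_2(s) + 2600·L_3(s).
Expanding and collecting terms gives f(s) = 5s^3 + 5s.
Evaluating at s = 3: f(3) = 150.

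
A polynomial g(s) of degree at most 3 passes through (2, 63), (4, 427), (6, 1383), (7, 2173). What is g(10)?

6223

Using the Lagrange interpolation formula with nodes 2, 4, 6, 7:
  L_0(s) = (s - 4)(s - 6)(s - 7) / -40
  L_1(s) = (s - 2)(s - 6)(s - 7) / 12
  L_2(s) = (s - 2)(s - 4)(s - 7) / -8
  L_3(s) = (s - 2)(s - 4)(s - 6) / 15
Then g(s) = 63·L_0(s) + 427·L_1(s) + 1383·L_2(s) + 2173·L_3(s).
Expanding and collecting terms gives g(s) = 6s³ + 2s² + 2s + 3.
Evaluating at s = 10: g(10) = 6223.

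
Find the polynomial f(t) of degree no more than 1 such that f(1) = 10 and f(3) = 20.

Write f(t) = at + b. Substituting each data point gives a linear system:
  a + b = 10
  3a + b = 20
Solving the system yields a = 5, b = 5.
So f(t) = 5t + 5.
Check: f(1) = 10. ✓

f(t) = 5t + 5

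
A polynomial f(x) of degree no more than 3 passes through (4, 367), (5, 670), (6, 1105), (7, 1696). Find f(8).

Using the Lagrange interpolation formula with nodes 4, 5, 6, 7:
  L_0(x) = (x - 5)(x - 6)(x - 7) / -6
  L_1(x) = (x - 4)(x - 6)(x - 7) / 2
  L_2(x) = (x - 4)(x - 5)(x - 7) / -2
  L_3(x) = (x - 4)(x - 5)(x - 6) / 6
Then f(x) = 367·L_0(x) + 670·L_1(x) + 1105·L_2(x) + 1696·L_3(x).
Expanding and collecting terms gives f(x) = 4x^3 + 6x^2 + 5x - 5.
Evaluating at x = 8: f(8) = 2467.

2467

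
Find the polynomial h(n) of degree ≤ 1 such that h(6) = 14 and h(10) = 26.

h(n) = 3n - 4

Using the Lagrange interpolation formula with nodes 6, 10:
  L_0(n) = (n - 10) / -4
  L_1(n) = (n - 6) / 4
Then h(n) = 14·L_0(n) + 26·L_1(n).
Expanding and collecting terms gives h(n) = 3n - 4.
Check: h(6) = 14. ✓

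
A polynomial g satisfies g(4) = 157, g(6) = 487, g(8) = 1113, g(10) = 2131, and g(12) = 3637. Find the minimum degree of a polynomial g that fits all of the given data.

3

Forward differences of the values at x = 4, 6, 8, 10, 12:
  g  : 157  487  1113  2131  3637
  Δ  : 330  626  1018  1506
  Δ^2: 296  392  488
  Δ^3: 96  96
  Δ^4: 0
The third differences are constant (96) and nonzero, while all higher differences vanish, so the minimal degree is 3.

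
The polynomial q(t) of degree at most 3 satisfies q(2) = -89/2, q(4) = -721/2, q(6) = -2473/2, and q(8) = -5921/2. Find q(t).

q(t) = -6t^3 + 2t^2 - 2t - 1/2

Using the Lagrange interpolation formula with nodes 2, 4, 6, 8:
  L_0(t) = (t - 4)(t - 6)(t - 8) / -48
  L_1(t) = (t - 2)(t - 6)(t - 8) / 16
  L_2(t) = (t - 2)(t - 4)(t - 8) / -16
  L_3(t) = (t - 2)(t - 4)(t - 6) / 48
Then q(t) = -89/2·L_0(t) - 721/2·L_1(t) - 2473/2·L_2(t) - 5921/2·L_3(t).
Expanding and collecting terms gives q(t) = -6t^3 + 2t^2 - 2t - 1/2.
Check: q(6) = -2473/2. ✓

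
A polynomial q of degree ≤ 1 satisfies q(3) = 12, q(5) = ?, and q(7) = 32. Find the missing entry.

The 2 known points determine the degree-1 polynomial uniquely.
Write q(t) = at + b. Substituting each data point gives a linear system:
  3a + b = 12
  7a + b = 32
Solving the system yields a = 5, b = -3.
So q(t) = 5t - 3.
Then q(5) = 22.

22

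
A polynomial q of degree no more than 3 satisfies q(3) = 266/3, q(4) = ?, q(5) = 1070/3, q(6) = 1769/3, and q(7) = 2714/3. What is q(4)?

581/3

On equispaced nodes a degree-3 polynomial has vanishing fourth forward difference, so
  q(3) - 4·q(4) + 6·q(5) - 4·q(6) + q(7) = 0.
Substituting the known values and solving for q(4):
  -4·q(4) = -2324/3
  q(4) = 581/3.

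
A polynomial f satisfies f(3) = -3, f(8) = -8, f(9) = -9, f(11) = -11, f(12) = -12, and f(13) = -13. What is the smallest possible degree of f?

1

Divided differences on the nodes 3, 8, 9, 11, 12, 13:
  order 0: -3  -8  -9  -11  -12  -13
  order 1: -1  -1  -1  -1  -1
  order 2: 0  0  0  0
  order 3: 0  0  0
  order 4: 0  0
  order 5: 0
The order-1 divided differences are all -1 (nonzero) and every higher order vanishes, so the data lies on a polynomial of degree exactly 1.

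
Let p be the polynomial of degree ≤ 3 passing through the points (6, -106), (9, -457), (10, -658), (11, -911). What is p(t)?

Write p(t) = at^3 + bt^2 + ct + d. Substituting each data point gives a linear system:
  216a + 36b + 6c + d = -106
  729a + 81b + 9c + d = -457
  1000a + 100b + 10c + d = -658
  1331a + 121b + 11c + d = -911
Solving the system yields a = -1, b = 4, c = -6, d = 2.
So p(t) = -t³ + 4t² - 6t + 2.
Check: p(9) = -457. ✓

p(t) = -t^3 + 4t^2 - 6t + 2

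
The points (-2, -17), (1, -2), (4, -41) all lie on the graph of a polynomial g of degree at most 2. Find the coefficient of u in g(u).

2

Write g(u) = au^2 + bu + c. Substituting each data point gives a linear system:
  4a - 2b + c = -17
  a + b + c = -2
  16a + 4b + c = -41
Solving the system yields a = -3, b = 2, c = -1.
So g(u) = -3u^2 + 2u - 1.
The coefficient of u is 2.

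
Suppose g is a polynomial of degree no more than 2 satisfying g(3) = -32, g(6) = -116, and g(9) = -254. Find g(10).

-312

Forward differences of the values at u = 3, 6, 9:
  g  : -32  -116  -254
  Δ  : -84  -138
  Δ^2: -54
The second differences are constant, confirming degree 2.
Interpolating (Newton forward form) and evaluating at u = 10 gives g(10) = -312.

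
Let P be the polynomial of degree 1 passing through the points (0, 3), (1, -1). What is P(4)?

-13

Write P(s) = as + b. Substituting each data point gives a linear system:
  b = 3
  a + b = -1
Solving the system yields a = -4, b = 3.
So P(s) = -4s + 3.
Then P(4) = -13.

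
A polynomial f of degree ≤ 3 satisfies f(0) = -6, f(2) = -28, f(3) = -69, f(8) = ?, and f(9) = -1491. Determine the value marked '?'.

-1054

The 4 known points determine the degree-3 polynomial uniquely.
Write f(x) = ax^3 + bx^2 + cx + d. Substituting each data point gives a linear system:
  d = -6
  8a + 4b + 2c + d = -28
  27a + 9b + 3c + d = -69
  729a + 81b + 9c + d = -1491
Solving the system yields a = -2, b = 0, c = -3, d = -6.
So f(x) = -2x^3 - 3x - 6.
Then f(8) = -1054.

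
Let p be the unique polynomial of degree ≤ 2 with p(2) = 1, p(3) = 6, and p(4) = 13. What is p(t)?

Write p(t) = at^2 + bt + c. Substituting each data point gives a linear system:
  4a + 2b + c = 1
  9a + 3b + c = 6
  16a + 4b + c = 13
Solving the system yields a = 1, b = 0, c = -3.
So p(t) = t² - 3.
Check: p(3) = 6. ✓

p(t) = t^2 - 3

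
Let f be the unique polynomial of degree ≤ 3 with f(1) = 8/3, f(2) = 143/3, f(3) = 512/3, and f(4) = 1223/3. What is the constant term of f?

Write f(s) = as^3 + bs^2 + cs + d. Substituting each data point gives a linear system:
  a + b + c + d = 8/3
  8a + 4b + 2c + d = 143/3
  27a + 9b + 3c + d = 512/3
  64a + 16b + 4c + d = 1223/3
Solving the system yields a = 6, b = 3, c = -6, d = -1/3.
So f(s) = 6s^3 + 3s^2 - 6s - 1/3.
The constant term is -1/3.

-1/3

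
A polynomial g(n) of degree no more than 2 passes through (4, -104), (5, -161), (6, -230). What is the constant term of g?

Write g(n) = an^2 + bn + c. Substituting each data point gives a linear system:
  16a + 4b + c = -104
  25a + 5b + c = -161
  36a + 6b + c = -230
Solving the system yields a = -6, b = -3, c = 4.
So g(n) = -6n^2 - 3n + 4.
The constant term is 4.

4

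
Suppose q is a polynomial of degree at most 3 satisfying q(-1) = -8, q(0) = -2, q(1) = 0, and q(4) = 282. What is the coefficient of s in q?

Write q(s) = as^3 + bs^2 + cs + d. Substituting each data point gives a linear system:
  -a + b - c + d = -8
  d = -2
  a + b + c + d = 0
  64a + 16b + 4c + d = 282
Solving the system yields a = 5, b = -2, c = -1, d = -2.
So q(s) = 5s^3 - 2s^2 - s - 2.
The coefficient of s is -1.

-1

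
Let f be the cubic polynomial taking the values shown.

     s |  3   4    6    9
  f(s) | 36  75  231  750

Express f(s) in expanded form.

f(s) = s^3 + 2s + 3

Write f(s) = as^3 + bs^2 + cs + d. Substituting each data point gives a linear system:
  27a + 9b + 3c + d = 36
  64a + 16b + 4c + d = 75
  216a + 36b + 6c + d = 231
  729a + 81b + 9c + d = 750
Solving the system yields a = 1, b = 0, c = 2, d = 3.
So f(s) = s³ + 2s + 3.
Check: f(4) = 75. ✓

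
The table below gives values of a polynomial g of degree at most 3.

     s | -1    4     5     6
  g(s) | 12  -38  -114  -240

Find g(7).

-428

Write g(s) = as^3 + bs^2 + cs + d. Substituting each data point gives a linear system:
  -a + b - c + d = 12
  64a + 16b + 4c + d = -38
  125a + 25b + 5c + d = -114
  216a + 36b + 6c + d = -240
Solving the system yields a = -2, b = 5, c = 1, d = 6.
So g(s) = -2s³ + 5s² + s + 6.
Then g(7) = -428.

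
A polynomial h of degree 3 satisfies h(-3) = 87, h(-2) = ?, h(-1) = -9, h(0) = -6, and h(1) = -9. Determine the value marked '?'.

On equispaced nodes a degree-3 polynomial has vanishing fourth forward difference, so
  h(-3) - 4·h(-2) + 6·h(-1) - 4·h(0) + h(1) = 0.
Substituting the known values and solving for h(-2):
  -4·h(-2) = -48
  h(-2) = 12.

12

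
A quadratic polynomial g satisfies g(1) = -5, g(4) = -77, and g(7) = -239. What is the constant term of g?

Write g(x) = ax^2 + bx + c. Substituting each data point gives a linear system:
  a + b + c = -5
  16a + 4b + c = -77
  49a + 7b + c = -239
Solving the system yields a = -5, b = 1, c = -1.
So g(x) = -5x² + x - 1.
The constant term is -1.

-1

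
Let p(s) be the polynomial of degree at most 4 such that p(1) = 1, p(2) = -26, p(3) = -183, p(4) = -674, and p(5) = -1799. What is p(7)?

Write p(s) = as^4 + bs^3 + cs^2 + ds + e. Substituting each data point gives a linear system:
  a + b + c + d + e = 1
  16a + 8b + 4c + 2d + e = -26
  81a + 27b + 9c + 3d + e = -183
  256a + 64b + 16c + 4d + e = -674
  625a + 125b + 25c + 5d + e = -1799
Solving the system yields a = -4, b = 6, c = -1, d = -6, e = 6.
So p(s) = -4s^4 + 6s^3 - s^2 - 6s + 6.
Then p(7) = -7631.

-7631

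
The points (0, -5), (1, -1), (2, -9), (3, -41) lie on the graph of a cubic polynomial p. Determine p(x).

Using the Lagrange interpolation formula with nodes 0, 1, 2, 3:
  L_0(x) = (x - 1)(x - 2)(x - 3) / -6
  L_1(x) = x(x - 2)(x - 3) / 2
  L_2(x) = x(x - 1)(x - 3) / -2
  L_3(x) = x(x - 1)(x - 2) / 6
Then p(x) = -5·L_0(x) - 1·L_1(x) - 9·L_2(x) - 41·L_3(x).
Expanding and collecting terms gives p(x) = -2x³ + 6x - 5.
Check: p(0) = -5. ✓

p(x) = -2x^3 + 6x - 5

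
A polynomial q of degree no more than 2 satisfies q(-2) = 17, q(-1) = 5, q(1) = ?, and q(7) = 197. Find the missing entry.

5

The 3 known points determine the degree-2 polynomial uniquely.
Write q(n) = an^2 + bn + c. Substituting each data point gives a linear system:
  4a - 2b + c = 17
  a - b + c = 5
  49a + 7b + c = 197
Solving the system yields a = 4, b = 0, c = 1.
So q(n) = 4n^2 + 1.
Then q(1) = 5.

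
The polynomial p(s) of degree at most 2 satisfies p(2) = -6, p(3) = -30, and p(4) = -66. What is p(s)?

Write p(s) = as^2 + bs + c. Substituting each data point gives a linear system:
  4a + 2b + c = -6
  9a + 3b + c = -30
  16a + 4b + c = -66
Solving the system yields a = -6, b = 6, c = 6.
So p(s) = -6s^2 + 6s + 6.
Check: p(4) = -66. ✓

p(s) = -6s^2 + 6s + 6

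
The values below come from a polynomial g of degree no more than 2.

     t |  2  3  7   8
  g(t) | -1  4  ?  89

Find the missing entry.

64

The 3 known points determine the degree-2 polynomial uniquely.
Write g(t) = at^2 + bt + c. Substituting each data point gives a linear system:
  4a + 2b + c = -1
  9a + 3b + c = 4
  64a + 8b + c = 89
Solving the system yields a = 2, b = -5, c = 1.
So g(t) = 2t² - 5t + 1.
Then g(7) = 64.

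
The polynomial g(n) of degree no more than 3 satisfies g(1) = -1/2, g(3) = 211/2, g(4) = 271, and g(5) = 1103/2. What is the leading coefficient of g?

Write g(n) = an^3 + bn^2 + cn + d. Substituting each data point gives a linear system:
  a + b + c + d = -1/2
  27a + 9b + 3c + d = 211/2
  64a + 16b + 4c + d = 271
  125a + 25b + 5c + d = 1103/2
Solving the system yields a = 5, b = -5/2, c = -2, d = -1.
So g(n) = 5n^3 - (5/2)n^2 - 2n - 1.
The leading coefficient is 5.

5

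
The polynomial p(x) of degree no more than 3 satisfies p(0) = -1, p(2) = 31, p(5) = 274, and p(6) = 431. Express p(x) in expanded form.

p(x) = x^3 + 6x^2 - 1

Write p(x) = ax^3 + bx^2 + cx + d. Substituting each data point gives a linear system:
  d = -1
  8a + 4b + 2c + d = 31
  125a + 25b + 5c + d = 274
  216a + 36b + 6c + d = 431
Solving the system yields a = 1, b = 6, c = 0, d = -1.
So p(x) = x^3 + 6x^2 - 1.
Check: p(0) = -1. ✓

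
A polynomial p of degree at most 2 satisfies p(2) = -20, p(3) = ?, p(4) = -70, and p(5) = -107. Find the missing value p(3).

The 3 known points determine the degree-2 polynomial uniquely.
Write p(t) = at^2 + bt + c. Substituting each data point gives a linear system:
  4a + 2b + c = -20
  16a + 4b + c = -70
  25a + 5b + c = -107
Solving the system yields a = -4, b = -1, c = -2.
So p(t) = -4t^2 - t - 2.
Then p(3) = -41.

-41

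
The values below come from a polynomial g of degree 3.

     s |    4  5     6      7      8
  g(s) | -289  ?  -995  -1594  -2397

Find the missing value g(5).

-570

On equispaced nodes a degree-3 polynomial has vanishing fourth forward difference, so
  g(4) - 4·g(5) + 6·g(6) - 4·g(7) + g(8) = 0.
Substituting the known values and solving for g(5):
  -4·g(5) = 2280
  g(5) = -570.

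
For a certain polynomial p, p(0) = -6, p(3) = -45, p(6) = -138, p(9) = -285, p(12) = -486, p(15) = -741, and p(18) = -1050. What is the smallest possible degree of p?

2

Forward differences of the values at x = 0, 3, 6, 9, 12, 15, 18:
  p  : -6  -45  -138  -285  -486  -741  -1050
  Δ  : -39  -93  -147  -201  -255  -309
  Δ^2: -54  -54  -54  -54  -54
  Δ^3: 0  0  0  0
  Δ^4: 0  0  0
  Δ^5: 0  0
  Δ^6: 0
The second differences are constant (-54) and nonzero, while all higher differences vanish, so the minimal degree is 2.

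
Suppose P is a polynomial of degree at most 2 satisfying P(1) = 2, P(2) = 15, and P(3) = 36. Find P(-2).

Using the Lagrange interpolation formula with nodes 1, 2, 3:
  L_0(n) = (n - 2)(n - 3) / 2
  L_1(n) = (n - 1)(n - 3) / -1
  L_2(n) = (n - 1)(n - 2) / 2
Then P(n) = 2·L_0(n) + 15·L_1(n) + 36·L_2(n).
Expanding and collecting terms gives P(n) = 4n^2 + n - 3.
Evaluating at n = -2: P(-2) = 11.

11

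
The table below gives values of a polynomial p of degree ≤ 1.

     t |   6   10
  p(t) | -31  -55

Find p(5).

-25

Write p(t) = at + b. Substituting each data point gives a linear system:
  6a + b = -31
  10a + b = -55
Solving the system yields a = -6, b = 5.
So p(t) = -6t + 5.
Then p(5) = -25.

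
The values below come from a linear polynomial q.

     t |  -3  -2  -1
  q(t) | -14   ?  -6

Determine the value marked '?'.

-10

The 2 known points determine the degree-1 polynomial uniquely.
Write q(t) = at + b. Substituting each data point gives a linear system:
  -3a + b = -14
  -a + b = -6
Solving the system yields a = 4, b = -2.
So q(t) = 4t - 2.
Then q(-2) = -10.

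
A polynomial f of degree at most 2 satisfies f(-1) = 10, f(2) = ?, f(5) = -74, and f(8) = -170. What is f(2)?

-14

The 3 known points determine the degree-2 polynomial uniquely.
Write f(u) = au^2 + bu + c. Substituting each data point gives a linear system:
  a - b + c = 10
  25a + 5b + c = -74
  64a + 8b + c = -170
Solving the system yields a = -2, b = -6, c = 6.
So f(u) = -2u^2 - 6u + 6.
Then f(2) = -14.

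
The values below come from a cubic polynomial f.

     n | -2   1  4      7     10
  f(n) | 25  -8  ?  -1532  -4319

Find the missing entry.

-311

On equispaced nodes a degree-3 polynomial has vanishing fourth forward difference, so
  f(-2) - 4·f(1) + 6·f(4) - 4·f(7) + f(10) = 0.
Substituting the known values and solving for f(4):
  6·f(4) = -1866
  f(4) = -311.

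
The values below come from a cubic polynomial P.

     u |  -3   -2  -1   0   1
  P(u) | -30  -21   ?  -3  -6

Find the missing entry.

-10

The 4 known points determine the degree-3 polynomial uniquely.
Write P(u) = au^3 + bu^2 + cu + d. Substituting each data point gives a linear system:
  -27a + 9b - 3c + d = -30
  -8a + 4b - 2c + d = -21
  d = -3
  a + b + c + d = -6
Solving the system yields a = -1, b = -5, c = 3, d = -3.
So P(u) = -u^3 - 5u^2 + 3u - 3.
Then P(-1) = -10.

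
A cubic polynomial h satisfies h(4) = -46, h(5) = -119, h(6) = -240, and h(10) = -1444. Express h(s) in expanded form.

h(s) = -2s^3 + 6s^2 - 5s + 6

Write h(s) = as^3 + bs^2 + cs + d. Substituting each data point gives a linear system:
  64a + 16b + 4c + d = -46
  125a + 25b + 5c + d = -119
  216a + 36b + 6c + d = -240
  1000a + 100b + 10c + d = -1444
Solving the system yields a = -2, b = 6, c = -5, d = 6.
So h(s) = -2s^3 + 6s^2 - 5s + 6.
Check: h(6) = -240. ✓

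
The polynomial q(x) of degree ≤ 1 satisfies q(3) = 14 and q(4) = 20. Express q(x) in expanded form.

q(x) = 6x - 4

Write q(x) = ax + b. Substituting each data point gives a linear system:
  3a + b = 14
  4a + b = 20
Solving the system yields a = 6, b = -4.
So q(x) = 6x - 4.
Check: q(3) = 14. ✓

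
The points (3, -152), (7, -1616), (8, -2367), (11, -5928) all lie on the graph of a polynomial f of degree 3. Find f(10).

Using the Lagrange interpolation formula with nodes 3, 7, 8, 11:
  L_0(t) = (t - 7)(t - 8)(t - 11) / -160
  L_1(t) = (t - 3)(t - 8)(t - 11) / 16
  L_2(t) = (t - 3)(t - 7)(t - 11) / -15
  L_3(t) = (t - 3)(t - 7)(t - 8) / 96
Then f(t) = -152·L_0(t) - 1616·L_1(t) - 2367·L_2(t) - 5928·L_3(t).
Expanding and collecting terms gives f(t) = -4t^3 - 5t^2 + 1.
Evaluating at t = 10: f(10) = -4499.

-4499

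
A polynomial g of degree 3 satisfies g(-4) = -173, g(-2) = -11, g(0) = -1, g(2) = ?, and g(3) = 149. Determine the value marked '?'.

49

The 4 known points determine the degree-3 polynomial uniquely.
Write g(u) = au^3 + bu^2 + cu + d. Substituting each data point gives a linear system:
  -64a + 16b - 4c + d = -173
  -8a + 4b - 2c + d = -11
  d = -1
  27a + 9b + 3c + d = 149
Solving the system yields a = 4, b = 5, c = -1, d = -1.
So g(u) = 4u^3 + 5u^2 - u - 1.
Then g(2) = 49.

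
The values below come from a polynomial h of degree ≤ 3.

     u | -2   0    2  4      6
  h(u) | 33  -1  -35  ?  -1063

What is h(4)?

-309

On equispaced nodes a degree-3 polynomial has vanishing fourth forward difference, so
  h(-2) - 4·h(0) + 6·h(2) - 4·h(4) + h(6) = 0.
Substituting the known values and solving for h(4):
  -4·h(4) = 1236
  h(4) = -309.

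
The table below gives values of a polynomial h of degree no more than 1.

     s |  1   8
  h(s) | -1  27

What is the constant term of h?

Write h(s) = as + b. Substituting each data point gives a linear system:
  a + b = -1
  8a + b = 27
Solving the system yields a = 4, b = -5.
So h(s) = 4s - 5.
The constant term is -5.

-5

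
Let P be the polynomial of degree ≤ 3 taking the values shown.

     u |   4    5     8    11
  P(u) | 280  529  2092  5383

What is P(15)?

13579

Write P(u) = au^3 + bu^2 + cu + d. Substituting each data point gives a linear system:
  64a + 16b + 4c + d = 280
  125a + 25b + 5c + d = 529
  512a + 64b + 8c + d = 2092
  1331a + 121b + 11c + d = 5383
Solving the system yields a = 4, b = 0, c = 5, d = 4.
So P(u) = 4u^3 + 5u + 4.
Then P(15) = 13579.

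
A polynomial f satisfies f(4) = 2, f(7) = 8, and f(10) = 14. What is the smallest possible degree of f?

Divided differences on the nodes 4, 7, 10:
  order 0: 2  8  14
  order 1: 2  2
  order 2: 0
The order-1 divided differences are all 2 (nonzero) and every higher order vanishes, so the data lies on a polynomial of degree exactly 1.

1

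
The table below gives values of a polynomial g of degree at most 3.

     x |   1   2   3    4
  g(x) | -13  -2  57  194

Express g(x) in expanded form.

Using the Lagrange interpolation formula with nodes 1, 2, 3, 4:
  L_0(x) = (x - 2)(x - 3)(x - 4) / -6
  L_1(x) = (x - 1)(x - 3)(x - 4) / 2
  L_2(x) = (x - 1)(x - 2)(x - 4) / -2
  L_3(x) = (x - 1)(x - 2)(x - 3) / 6
Then g(x) = -13·L_0(x) - 2·L_1(x) + 57·L_2(x) + 194·L_3(x).
Expanding and collecting terms gives g(x) = 5x^3 - 6x^2 - 6x - 6.
Check: g(3) = 57. ✓

g(x) = 5x^3 - 6x^2 - 6x - 6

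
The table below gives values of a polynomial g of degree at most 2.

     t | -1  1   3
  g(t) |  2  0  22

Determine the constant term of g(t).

Write g(t) = at^2 + bt + c. Substituting each data point gives a linear system:
  a - b + c = 2
  a + b + c = 0
  9a + 3b + c = 22
Solving the system yields a = 3, b = -1, c = -2.
So g(t) = 3t² - t - 2.
The constant term is -2.

-2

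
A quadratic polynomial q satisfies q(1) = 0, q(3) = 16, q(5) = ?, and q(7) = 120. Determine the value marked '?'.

56

The 3 known points determine the degree-2 polynomial uniquely.
Write q(t) = at^2 + bt + c. Substituting each data point gives a linear system:
  a + b + c = 0
  9a + 3b + c = 16
  49a + 7b + c = 120
Solving the system yields a = 3, b = -4, c = 1.
So q(t) = 3t² - 4t + 1.
Then q(5) = 56.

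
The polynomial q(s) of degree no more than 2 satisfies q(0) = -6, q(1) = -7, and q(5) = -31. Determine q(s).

Using the Lagrange interpolation formula with nodes 0, 1, 5:
  L_0(s) = (s - 1)(s - 5) / 5
  L_1(s) = s(s - 5) / -4
  L_2(s) = s(s - 1) / 20
Then q(s) = -6·L_0(s) - 7·L_1(s) - 31·L_2(s).
Expanding and collecting terms gives q(s) = -s² - 6.
Check: q(5) = -31. ✓

q(s) = -s^2 - 6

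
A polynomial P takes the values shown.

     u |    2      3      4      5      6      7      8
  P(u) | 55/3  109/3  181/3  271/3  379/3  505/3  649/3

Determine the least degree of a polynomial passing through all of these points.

Forward differences of the values at u = 2, 3, 4, 5, 6, 7, 8:
  P  : 55/3  109/3  181/3  271/3  379/3  505/3  649/3
  Δ  : 18  24  30  36  42  48
  Δ^2: 6  6  6  6  6
  Δ^3: 0  0  0  0
  Δ^4: 0  0  0
  Δ^5: 0  0
  Δ^6: 0
The second differences are constant (6) and nonzero, while all higher differences vanish, so the minimal degree is 2.

2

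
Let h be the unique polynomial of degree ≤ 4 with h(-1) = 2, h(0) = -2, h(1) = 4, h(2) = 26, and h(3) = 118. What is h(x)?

h(x) = 2x^4 - 3x^3 + 3x^2 + 4x - 2

Write h(x) = ax^4 + bx^3 + cx^2 + dx + e. Substituting each data point gives a linear system:
  a - b + c - d + e = 2
  e = -2
  a + b + c + d + e = 4
  16a + 8b + 4c + 2d + e = 26
  81a + 27b + 9c + 3d + e = 118
Solving the system yields a = 2, b = -3, c = 3, d = 4, e = -2.
So h(x) = 2x^4 - 3x^3 + 3x^2 + 4x - 2.
Check: h(-1) = 2. ✓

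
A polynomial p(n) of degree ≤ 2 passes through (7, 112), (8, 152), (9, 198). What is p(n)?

p(n) = 3n^2 - 5n

Using the Lagrange interpolation formula with nodes 7, 8, 9:
  L_0(n) = (n - 8)(n - 9) / 2
  L_1(n) = (n - 7)(n - 9) / -1
  L_2(n) = (n - 7)(n - 8) / 2
Then p(n) = 112·L_0(n) + 152·L_1(n) + 198·L_2(n).
Expanding and collecting terms gives p(n) = 3n² - 5n.
Check: p(8) = 152. ✓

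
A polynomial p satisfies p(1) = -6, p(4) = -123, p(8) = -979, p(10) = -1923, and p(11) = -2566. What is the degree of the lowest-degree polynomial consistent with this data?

3

Divided differences on the nodes 1, 4, 8, 10, 11:
  order 0: -6  -123  -979  -1923  -2566
  order 1: -39  -214  -472  -643
  order 2: -25  -43  -57
  order 3: -2  -2
  order 4: 0
The order-3 divided differences are all -2 (nonzero) and every higher order vanishes, so the data lies on a polynomial of degree exactly 3.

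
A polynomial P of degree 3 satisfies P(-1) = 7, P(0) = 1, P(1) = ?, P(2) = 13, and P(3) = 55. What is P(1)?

-1

The 4 known points determine the degree-3 polynomial uniquely.
Write P(s) = as^3 + bs^2 + cs + d. Substituting each data point gives a linear system:
  -a + b - c + d = 7
  d = 1
  8a + 4b + 2c + d = 13
  27a + 9b + 3c + d = 55
Solving the system yields a = 2, b = 2, c = -6, d = 1.
So P(s) = 2s^3 + 2s^2 - 6s + 1.
Then P(1) = -1.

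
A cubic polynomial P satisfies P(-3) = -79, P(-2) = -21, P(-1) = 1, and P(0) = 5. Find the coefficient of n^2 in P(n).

0

Write P(n) = an^3 + bn^2 + cn + d. Substituting each data point gives a linear system:
  -27a + 9b - 3c + d = -79
  -8a + 4b - 2c + d = -21
  -a + b - c + d = 1
  d = 5
Solving the system yields a = 3, b = 0, c = 1, d = 5.
So P(n) = 3n³ + n + 5.
The coefficient of n^2 is 0.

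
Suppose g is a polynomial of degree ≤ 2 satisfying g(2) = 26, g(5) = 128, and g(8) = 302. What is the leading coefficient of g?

4

Write g(u) = au^2 + bu + c. Substituting each data point gives a linear system:
  4a + 2b + c = 26
  25a + 5b + c = 128
  64a + 8b + c = 302
Solving the system yields a = 4, b = 6, c = -2.
So g(u) = 4u^2 + 6u - 2.
The leading coefficient is 4.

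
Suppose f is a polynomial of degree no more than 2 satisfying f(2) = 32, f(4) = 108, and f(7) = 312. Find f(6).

232

Using the Lagrange interpolation formula with nodes 2, 4, 7:
  L_0(s) = (s - 4)(s - 7) / 10
  L_1(s) = (s - 2)(s - 7) / -6
  L_2(s) = (s - 2)(s - 4) / 15
Then f(s) = 32·L_0(s) + 108·L_1(s) + 312·L_2(s).
Expanding and collecting terms gives f(s) = 6s² + 2s + 4.
Evaluating at s = 6: f(6) = 232.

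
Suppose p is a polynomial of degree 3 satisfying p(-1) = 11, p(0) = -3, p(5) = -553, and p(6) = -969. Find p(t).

p(t) = -5t^3 + 4t^2 - 5t - 3

Using the Lagrange interpolation formula with nodes -1, 0, 5, 6:
  L_0(t) = t(t - 5)(t - 6) / -42
  L_1(t) = (t + 1)(t - 5)(t - 6) / 30
  L_2(t) = (t + 1)t(t - 6) / -30
  L_3(t) = (t + 1)t(t - 5) / 42
Then p(t) = 11·L_0(t) - 3·L_1(t) - 553·L_2(t) - 969·L_3(t).
Expanding and collecting terms gives p(t) = -5t^3 + 4t^2 - 5t - 3.
Check: p(5) = -553. ✓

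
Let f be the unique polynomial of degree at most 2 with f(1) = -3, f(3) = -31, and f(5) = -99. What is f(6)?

Write f(x) = ax^2 + bx + c. Substituting each data point gives a linear system:
  a + b + c = -3
  9a + 3b + c = -31
  25a + 5b + c = -99
Solving the system yields a = -5, b = 6, c = -4.
So f(x) = -5x^2 + 6x - 4.
Then f(6) = -148.

-148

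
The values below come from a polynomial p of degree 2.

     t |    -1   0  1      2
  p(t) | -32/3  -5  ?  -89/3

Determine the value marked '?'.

On equispaced nodes a degree-2 polynomial has vanishing third forward difference, so
  - p(-1) + 3·p(0) - 3·p(1) + p(2) = 0.
Substituting the known values and solving for p(1):
  -3·p(1) = 34
  p(1) = -34/3.

-34/3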